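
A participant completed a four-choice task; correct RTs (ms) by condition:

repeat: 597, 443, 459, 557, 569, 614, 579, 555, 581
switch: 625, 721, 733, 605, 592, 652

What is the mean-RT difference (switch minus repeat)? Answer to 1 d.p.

M(repeat) = 4954/9 = 550.444
M(switch) = 3928/6 = 654.667
Difference = 654.667 − 550.444 = 104.222 ms

104.2 ms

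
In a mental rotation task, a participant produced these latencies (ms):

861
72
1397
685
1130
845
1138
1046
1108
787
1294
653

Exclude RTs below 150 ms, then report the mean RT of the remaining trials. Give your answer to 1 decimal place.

Excluded: 72
Retained (n=11): Σ = 10944
Mean = 10944/11 = 994.9091

994.9 ms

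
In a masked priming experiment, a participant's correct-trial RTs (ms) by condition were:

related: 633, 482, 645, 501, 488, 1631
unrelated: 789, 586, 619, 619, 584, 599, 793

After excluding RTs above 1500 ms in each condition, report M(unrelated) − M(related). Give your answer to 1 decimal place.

105.8 ms

related: exclude 1631
M(related) = 2749/5 = 549.800
M(unrelated) = 4589/7 = 655.571
Difference = 655.571 − 549.800 = 105.771 ms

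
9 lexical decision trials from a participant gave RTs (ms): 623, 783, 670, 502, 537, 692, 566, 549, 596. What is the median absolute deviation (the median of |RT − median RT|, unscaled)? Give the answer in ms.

59 ms

Sorted: 502, 537, 549, 566, 596, 623, 670, 692, 783 → median = 596
|x − 596|: 27, 187, 74, 94, 59, 96, 30, 47, 0
Sorted deviations: 0, 27, 30, 47, 59, 74, 94, 96, 187 → MAD = 59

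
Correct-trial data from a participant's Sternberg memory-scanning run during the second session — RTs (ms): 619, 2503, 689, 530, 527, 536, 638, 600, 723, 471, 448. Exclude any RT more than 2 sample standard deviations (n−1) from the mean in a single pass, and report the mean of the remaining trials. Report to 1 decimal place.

n = 11, ΣRT = 8284, M = 753.091
Σ(x−M)² = 3442528.91; s = √(3442528.91/10) = 586.731
Cutoffs: 753.091 ± 2·586.731 → [-420.4, 1926.6]
Outside: 2503 → excluded.
Retained (n=10): Σ = 5781, mean = 5781/10 = 578.100

578.1 ms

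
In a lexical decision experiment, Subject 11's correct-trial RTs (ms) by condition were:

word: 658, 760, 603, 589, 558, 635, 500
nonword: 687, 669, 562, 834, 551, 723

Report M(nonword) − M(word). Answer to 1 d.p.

M(word) = 4303/7 = 614.714
M(nonword) = 4026/6 = 671.000
Difference = 671.000 − 614.714 = 56.286 ms

56.3 ms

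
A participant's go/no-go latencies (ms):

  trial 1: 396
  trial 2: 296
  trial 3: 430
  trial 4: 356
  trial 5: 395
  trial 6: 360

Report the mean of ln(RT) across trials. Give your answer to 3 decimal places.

ln(RT): 5.9814, 5.6904, 6.0638, 5.8749, 5.9789, 5.8861
Σ ln(RT) = 35.4755
Mean = 35.4755/6 = 5.91258

5.913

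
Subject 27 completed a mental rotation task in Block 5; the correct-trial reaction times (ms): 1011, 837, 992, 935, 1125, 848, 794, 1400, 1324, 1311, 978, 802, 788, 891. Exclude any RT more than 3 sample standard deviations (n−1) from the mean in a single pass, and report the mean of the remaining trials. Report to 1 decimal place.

n = 14, ΣRT = 14036, M = 1002.571
Σ(x−M)² = 570261.43; s = √(570261.43/13) = 209.443
Cutoffs: 1002.571 ± 3·209.443 → [374.2, 1630.9]
No RTs fall outside the cutoffs; all 14 retained. Mean = 14036/14 = 1002.571

1002.6 ms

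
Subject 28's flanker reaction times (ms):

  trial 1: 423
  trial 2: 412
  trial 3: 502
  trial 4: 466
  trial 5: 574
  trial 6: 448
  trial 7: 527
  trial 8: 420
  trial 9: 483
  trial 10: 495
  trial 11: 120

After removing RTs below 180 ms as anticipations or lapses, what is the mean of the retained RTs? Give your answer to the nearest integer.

Excluded: 120
Retained (n=10): Σ = 4750
Mean = 4750/10 = 475.0000

475 ms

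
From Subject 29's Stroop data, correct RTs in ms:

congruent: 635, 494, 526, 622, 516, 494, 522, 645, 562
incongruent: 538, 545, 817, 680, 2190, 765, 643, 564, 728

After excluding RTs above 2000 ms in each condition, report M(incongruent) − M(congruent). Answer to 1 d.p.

incongruent: exclude 2190
M(congruent) = 5016/9 = 557.333
M(incongruent) = 5280/8 = 660.000
Difference = 660.000 − 557.333 = 102.667 ms

102.7 ms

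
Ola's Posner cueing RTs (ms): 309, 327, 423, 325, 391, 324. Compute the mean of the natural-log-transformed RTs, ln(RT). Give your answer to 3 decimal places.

5.851

ln(RT): 5.7333, 5.7900, 6.0474, 5.7838, 5.9687, 5.7807
Σ ln(RT) = 35.1039
Mean = 35.1039/6 = 5.85066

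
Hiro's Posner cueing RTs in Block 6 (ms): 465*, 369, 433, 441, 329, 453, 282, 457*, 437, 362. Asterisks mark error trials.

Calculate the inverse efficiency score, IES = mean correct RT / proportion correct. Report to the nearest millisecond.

485 ms

Correct trials (n=8): 369, 433, 441, 329, 453, 282, 437, 362
Mean correct RT = 3106/8 = 388.2500 ms
Proportion correct = 8/10
IES = 388.2500 / (8/10) = 485.312 ms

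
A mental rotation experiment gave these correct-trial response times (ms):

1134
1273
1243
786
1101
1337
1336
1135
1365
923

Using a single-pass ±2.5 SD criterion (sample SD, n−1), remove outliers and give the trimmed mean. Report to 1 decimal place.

1163.3 ms

n = 10, ΣRT = 11633, M = 1163.300
Σ(x−M)² = 324706.10; s = √(324706.10/9) = 189.943
Cutoffs: 1163.300 ± 2.5·189.943 → [688.4, 1638.2]
No RTs fall outside the cutoffs; all 10 retained. Mean = 11633/10 = 1163.300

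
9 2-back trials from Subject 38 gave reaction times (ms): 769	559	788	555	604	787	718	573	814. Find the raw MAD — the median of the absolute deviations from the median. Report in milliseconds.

Sorted: 555, 559, 573, 604, 718, 769, 787, 788, 814 → median = 718
|x − 718|: 51, 159, 70, 163, 114, 69, 0, 145, 96
Sorted deviations: 0, 51, 69, 70, 96, 114, 145, 159, 163 → MAD = 96

96 ms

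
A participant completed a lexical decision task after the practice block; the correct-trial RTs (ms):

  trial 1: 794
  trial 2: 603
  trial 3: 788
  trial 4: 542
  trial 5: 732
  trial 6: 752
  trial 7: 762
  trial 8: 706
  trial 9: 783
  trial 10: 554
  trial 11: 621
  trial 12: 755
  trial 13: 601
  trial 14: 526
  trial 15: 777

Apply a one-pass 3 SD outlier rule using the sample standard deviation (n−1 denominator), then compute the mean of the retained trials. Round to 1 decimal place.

n = 15, ΣRT = 10296, M = 686.400
Σ(x−M)² = 139263.60; s = √(139263.60/14) = 99.737
Cutoffs: 686.400 ± 3·99.737 → [387.2, 985.6]
No RTs fall outside the cutoffs; all 15 retained. Mean = 10296/15 = 686.400

686.4 ms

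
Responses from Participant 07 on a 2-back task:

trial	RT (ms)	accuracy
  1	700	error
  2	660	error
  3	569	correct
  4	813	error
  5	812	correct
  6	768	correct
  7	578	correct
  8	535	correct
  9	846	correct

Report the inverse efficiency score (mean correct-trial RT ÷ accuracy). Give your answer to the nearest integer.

1027 ms

Correct trials (n=6): 569, 812, 768, 578, 535, 846
Mean correct RT = 4108/6 = 684.6667 ms
Proportion correct = 6/9
IES = 684.6667 / (6/9) = 1027.000 ms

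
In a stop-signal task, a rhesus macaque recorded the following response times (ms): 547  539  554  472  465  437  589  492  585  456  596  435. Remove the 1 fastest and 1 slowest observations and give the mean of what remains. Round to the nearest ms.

514 ms

Sorted: 435, 437, 456, 465, 472, 492, 539, 547, 554, 585, 589, 596
Drop lowest 1 (435) and highest 1 (596)
Remaining (n=10): Σ = 5136, mean = 5136/10 = 513.600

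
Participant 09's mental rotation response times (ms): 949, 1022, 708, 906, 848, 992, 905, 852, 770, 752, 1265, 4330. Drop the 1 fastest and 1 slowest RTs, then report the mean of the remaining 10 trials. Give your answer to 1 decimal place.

926.1 ms

Sorted: 708, 752, 770, 848, 852, 905, 906, 949, 992, 1022, 1265, 4330
Drop lowest 1 (708) and highest 1 (4330)
Remaining (n=10): Σ = 9261, mean = 9261/10 = 926.100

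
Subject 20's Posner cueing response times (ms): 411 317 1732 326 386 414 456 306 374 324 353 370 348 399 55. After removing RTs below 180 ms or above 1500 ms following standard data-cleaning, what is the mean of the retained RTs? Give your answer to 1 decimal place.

Excluded: 55, 1732
Retained (n=13): Σ = 4784
Mean = 4784/13 = 368.0000

368.0 ms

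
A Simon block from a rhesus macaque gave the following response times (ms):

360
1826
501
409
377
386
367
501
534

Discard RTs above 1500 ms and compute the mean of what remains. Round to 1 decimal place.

Excluded: 1826
Retained (n=8): Σ = 3435
Mean = 3435/8 = 429.3750

429.4 ms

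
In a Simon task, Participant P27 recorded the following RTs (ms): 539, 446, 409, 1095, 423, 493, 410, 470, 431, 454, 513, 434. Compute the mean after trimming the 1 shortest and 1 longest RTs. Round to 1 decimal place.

Sorted: 409, 410, 423, 431, 434, 446, 454, 470, 493, 513, 539, 1095
Drop lowest 1 (409) and highest 1 (1095)
Remaining (n=10): Σ = 4613, mean = 4613/10 = 461.300

461.3 ms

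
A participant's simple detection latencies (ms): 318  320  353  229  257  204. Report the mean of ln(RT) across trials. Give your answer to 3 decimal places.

ln(RT): 5.7621, 5.7683, 5.8665, 5.4337, 5.5491, 5.3181
Σ ln(RT) = 33.6978
Mean = 33.6978/6 = 5.61629

5.616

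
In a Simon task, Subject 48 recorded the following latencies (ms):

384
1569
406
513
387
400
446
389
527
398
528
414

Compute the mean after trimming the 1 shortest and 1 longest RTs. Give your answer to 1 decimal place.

440.8 ms

Sorted: 384, 387, 389, 398, 400, 406, 414, 446, 513, 527, 528, 1569
Drop lowest 1 (384) and highest 1 (1569)
Remaining (n=10): Σ = 4408, mean = 4408/10 = 440.800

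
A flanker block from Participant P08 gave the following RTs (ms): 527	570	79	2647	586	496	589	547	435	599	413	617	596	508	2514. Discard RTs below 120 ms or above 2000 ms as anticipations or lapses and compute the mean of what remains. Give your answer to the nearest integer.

Excluded: 79, 2514, 2647
Retained (n=12): Σ = 6483
Mean = 6483/12 = 540.2500

540 ms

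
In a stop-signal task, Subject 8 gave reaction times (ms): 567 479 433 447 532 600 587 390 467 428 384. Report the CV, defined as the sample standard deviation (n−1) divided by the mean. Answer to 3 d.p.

0.160

n = 11, Σ = 5314, M = 483.0909
Σ(x−M)² = 59504.909; s = √(59504.909/10) = 77.1394
CV = 77.1394 / 483.0909 = 0.15968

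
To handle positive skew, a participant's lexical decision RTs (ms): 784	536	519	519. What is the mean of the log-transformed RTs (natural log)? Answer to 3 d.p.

6.363

ln(RT): 6.6644, 6.2841, 6.2519, 6.2519
Σ ln(RT) = 25.4524
Mean = 25.4524/4 = 6.36309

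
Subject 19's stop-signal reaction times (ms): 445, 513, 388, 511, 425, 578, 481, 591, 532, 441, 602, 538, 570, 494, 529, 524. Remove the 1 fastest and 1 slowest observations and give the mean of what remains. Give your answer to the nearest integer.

Sorted: 388, 425, 441, 445, 481, 494, 511, 513, 524, 529, 532, 538, 570, 578, 591, 602
Drop lowest 1 (388) and highest 1 (602)
Remaining (n=14): Σ = 7172, mean = 7172/14 = 512.286

512 ms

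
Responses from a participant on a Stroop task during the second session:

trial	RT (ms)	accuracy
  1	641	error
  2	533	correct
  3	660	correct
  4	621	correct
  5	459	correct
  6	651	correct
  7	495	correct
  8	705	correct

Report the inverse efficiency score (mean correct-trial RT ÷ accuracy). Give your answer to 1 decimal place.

673.3 ms

Correct trials (n=7): 533, 660, 621, 459, 651, 495, 705
Mean correct RT = 4124/7 = 589.1429 ms
Proportion correct = 7/8
IES = 589.1429 / (7/8) = 673.306 ms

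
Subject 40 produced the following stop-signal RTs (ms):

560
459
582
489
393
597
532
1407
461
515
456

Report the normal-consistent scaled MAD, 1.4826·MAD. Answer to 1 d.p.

83.0 ms

Sorted: 393, 456, 459, 461, 489, 515, 532, 560, 582, 597, 1407 → median = 515
|x − 515| sorted: 0, 17, 26, 45, 54, 56, 59, 67, 82, 122, 892 → MAD = 56
Robust SD ≈ 1.4826 × 56 = 83.026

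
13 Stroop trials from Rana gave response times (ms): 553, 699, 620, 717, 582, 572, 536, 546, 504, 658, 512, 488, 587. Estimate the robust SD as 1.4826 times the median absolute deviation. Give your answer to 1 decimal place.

71.2 ms

Sorted: 488, 504, 512, 536, 546, 553, 572, 582, 587, 620, 658, 699, 717 → median = 572
|x − 572| sorted: 0, 10, 15, 19, 26, 36, 48, 60, 68, 84, 86, 127, 145 → MAD = 48
Robust SD ≈ 1.4826 × 48 = 71.165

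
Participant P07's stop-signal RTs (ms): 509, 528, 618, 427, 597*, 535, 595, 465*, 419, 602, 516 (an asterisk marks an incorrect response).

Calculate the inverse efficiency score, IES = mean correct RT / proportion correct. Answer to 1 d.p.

Correct trials (n=9): 509, 528, 618, 427, 535, 595, 419, 602, 516
Mean correct RT = 4749/9 = 527.6667 ms
Proportion correct = 9/11
IES = 527.6667 / (9/11) = 644.926 ms

644.9 ms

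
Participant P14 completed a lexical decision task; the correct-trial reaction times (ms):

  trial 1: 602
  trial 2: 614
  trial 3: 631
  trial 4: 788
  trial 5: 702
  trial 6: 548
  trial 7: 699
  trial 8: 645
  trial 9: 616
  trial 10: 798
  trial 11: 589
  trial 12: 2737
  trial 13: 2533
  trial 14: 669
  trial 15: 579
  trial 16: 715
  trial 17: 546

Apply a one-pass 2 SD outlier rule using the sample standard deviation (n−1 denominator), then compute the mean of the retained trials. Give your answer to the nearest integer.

649 ms

n = 17, ΣRT = 15011, M = 883.000
Σ(x−M)² = 7064108.00; s = √(7064108.00/16) = 664.460
Cutoffs: 883.000 ± 2·664.460 → [-445.9, 2211.9]
Outside: 2533, 2737 → excluded.
Retained (n=15): Σ = 9741, mean = 9741/15 = 649.400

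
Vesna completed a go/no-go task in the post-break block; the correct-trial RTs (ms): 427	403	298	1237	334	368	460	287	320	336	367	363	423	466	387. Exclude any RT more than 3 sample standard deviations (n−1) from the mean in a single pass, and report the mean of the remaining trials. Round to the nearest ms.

374 ms

n = 15, ΣRT = 6476, M = 431.733
Σ(x−M)² = 736362.93; s = √(736362.93/14) = 229.341
Cutoffs: 431.733 ± 3·229.341 → [-256.3, 1119.8]
Outside: 1237 → excluded.
Retained (n=14): Σ = 5239, mean = 5239/14 = 374.214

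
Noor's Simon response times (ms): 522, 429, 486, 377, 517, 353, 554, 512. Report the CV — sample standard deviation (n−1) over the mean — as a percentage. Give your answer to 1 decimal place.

15.7%

n = 8, Σ = 3750, M = 468.7500
Σ(x−M)² = 37995.500; s = √(37995.500/7) = 73.6745
CV = 73.6745 / 468.7500 = 0.15717 = 15.717%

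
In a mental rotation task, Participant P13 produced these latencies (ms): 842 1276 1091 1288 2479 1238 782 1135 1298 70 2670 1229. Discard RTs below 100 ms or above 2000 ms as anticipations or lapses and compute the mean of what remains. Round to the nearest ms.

Excluded: 70, 2479, 2670
Retained (n=9): Σ = 10179
Mean = 10179/9 = 1131.0000

1131 ms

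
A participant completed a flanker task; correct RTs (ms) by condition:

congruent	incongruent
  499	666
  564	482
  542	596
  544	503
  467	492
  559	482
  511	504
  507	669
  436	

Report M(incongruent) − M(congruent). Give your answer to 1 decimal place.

34.9 ms

M(congruent) = 4629/9 = 514.333
M(incongruent) = 4394/8 = 549.250
Difference = 549.250 − 514.333 = 34.917 ms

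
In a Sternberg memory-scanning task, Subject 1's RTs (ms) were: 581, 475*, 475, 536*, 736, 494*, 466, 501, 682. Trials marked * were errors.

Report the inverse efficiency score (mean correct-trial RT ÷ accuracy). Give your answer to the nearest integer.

860 ms

Correct trials (n=6): 581, 475, 736, 466, 501, 682
Mean correct RT = 3441/6 = 573.5000 ms
Proportion correct = 6/9
IES = 573.5000 / (6/9) = 860.250 ms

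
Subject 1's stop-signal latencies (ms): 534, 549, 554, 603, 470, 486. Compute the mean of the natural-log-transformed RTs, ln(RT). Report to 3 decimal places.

6.274

ln(RT): 6.2804, 6.3081, 6.3172, 6.4019, 6.1527, 6.1862
Σ ln(RT) = 37.6465
Mean = 37.6465/6 = 6.27442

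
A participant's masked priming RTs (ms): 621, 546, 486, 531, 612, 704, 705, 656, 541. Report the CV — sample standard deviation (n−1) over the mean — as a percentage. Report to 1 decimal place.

13.1%

n = 9, Σ = 5402, M = 600.2222
Σ(x−M)² = 49715.556; s = √(49715.556/8) = 78.8317
CV = 78.8317 / 600.2222 = 0.13134 = 13.134%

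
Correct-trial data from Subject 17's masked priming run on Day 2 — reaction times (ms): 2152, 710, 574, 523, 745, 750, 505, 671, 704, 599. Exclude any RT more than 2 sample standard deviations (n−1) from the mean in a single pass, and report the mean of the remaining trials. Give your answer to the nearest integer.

n = 10, ΣRT = 7933, M = 793.300
Σ(x−M)² = 2122168.10; s = √(2122168.10/9) = 485.589
Cutoffs: 793.300 ± 2·485.589 → [-177.9, 1764.5]
Outside: 2152 → excluded.
Retained (n=9): Σ = 5781, mean = 5781/9 = 642.333

642 ms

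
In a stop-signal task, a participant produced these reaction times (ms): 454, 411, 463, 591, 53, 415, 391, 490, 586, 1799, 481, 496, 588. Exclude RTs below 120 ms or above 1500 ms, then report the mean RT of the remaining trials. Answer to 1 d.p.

Excluded: 53, 1799
Retained (n=11): Σ = 5366
Mean = 5366/11 = 487.8182

487.8 ms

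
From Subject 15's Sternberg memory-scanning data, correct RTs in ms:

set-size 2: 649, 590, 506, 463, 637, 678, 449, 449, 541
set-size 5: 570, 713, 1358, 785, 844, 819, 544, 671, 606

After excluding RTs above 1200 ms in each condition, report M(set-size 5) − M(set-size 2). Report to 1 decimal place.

142.7 ms

set-size 5: exclude 1358
M(set-size 2) = 4962/9 = 551.333
M(set-size 5) = 5552/8 = 694.000
Difference = 694.000 − 551.333 = 142.667 ms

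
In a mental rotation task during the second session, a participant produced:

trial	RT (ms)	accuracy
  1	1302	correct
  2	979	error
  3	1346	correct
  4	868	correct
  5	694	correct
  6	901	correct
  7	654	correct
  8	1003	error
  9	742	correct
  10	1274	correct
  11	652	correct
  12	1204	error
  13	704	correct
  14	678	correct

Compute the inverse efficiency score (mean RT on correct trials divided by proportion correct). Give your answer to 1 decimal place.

1135.6 ms

Correct trials (n=11): 1302, 1346, 868, 694, 901, 654, 742, 1274, 652, 704, 678
Mean correct RT = 9815/11 = 892.2727 ms
Proportion correct = 11/14
IES = 892.2727 / (11/14) = 1135.620 ms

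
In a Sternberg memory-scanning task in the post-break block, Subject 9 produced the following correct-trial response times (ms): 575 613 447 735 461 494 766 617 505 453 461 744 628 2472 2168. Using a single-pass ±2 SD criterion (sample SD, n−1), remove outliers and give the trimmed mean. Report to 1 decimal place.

576.8 ms

n = 15, ΣRT = 12139, M = 809.267
Σ(x−M)² = 5478424.93; s = √(5478424.93/14) = 625.553
Cutoffs: 809.267 ± 2·625.553 → [-441.8, 2060.4]
Outside: 2168, 2472 → excluded.
Retained (n=13): Σ = 7499, mean = 7499/13 = 576.846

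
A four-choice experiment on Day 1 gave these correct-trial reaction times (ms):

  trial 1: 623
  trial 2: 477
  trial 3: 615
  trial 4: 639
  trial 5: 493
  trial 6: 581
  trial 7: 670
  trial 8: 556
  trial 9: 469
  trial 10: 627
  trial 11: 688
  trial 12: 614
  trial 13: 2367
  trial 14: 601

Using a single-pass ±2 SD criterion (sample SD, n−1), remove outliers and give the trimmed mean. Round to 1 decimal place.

588.7 ms

n = 14, ΣRT = 10020, M = 715.714
Σ(x−M)² = 2996712.86; s = √(2996712.86/13) = 480.121
Cutoffs: 715.714 ± 2·480.121 → [-244.5, 1676.0]
Outside: 2367 → excluded.
Retained (n=13): Σ = 7653, mean = 7653/13 = 588.692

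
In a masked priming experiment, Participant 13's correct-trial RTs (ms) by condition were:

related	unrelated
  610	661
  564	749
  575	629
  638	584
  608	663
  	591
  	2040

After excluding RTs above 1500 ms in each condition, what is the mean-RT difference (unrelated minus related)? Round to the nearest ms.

47 ms

unrelated: exclude 2040
M(related) = 2995/5 = 599.000
M(unrelated) = 3877/6 = 646.167
Difference = 646.167 − 599.000 = 47.167 ms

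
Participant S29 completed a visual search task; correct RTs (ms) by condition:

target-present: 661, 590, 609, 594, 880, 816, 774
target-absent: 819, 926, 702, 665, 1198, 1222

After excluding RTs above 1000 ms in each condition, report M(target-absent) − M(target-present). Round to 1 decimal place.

74.6 ms

target-absent: exclude 1198, 1222
M(target-present) = 4924/7 = 703.429
M(target-absent) = 3112/4 = 778.000
Difference = 778.000 − 703.429 = 74.571 ms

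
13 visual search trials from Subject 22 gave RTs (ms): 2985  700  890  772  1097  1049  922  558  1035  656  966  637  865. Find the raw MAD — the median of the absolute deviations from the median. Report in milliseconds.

159 ms

Sorted: 558, 637, 656, 700, 772, 865, 890, 922, 966, 1035, 1049, 1097, 2985 → median = 890
|x − 890|: 2095, 190, 0, 118, 207, 159, 32, 332, 145, 234, 76, 253, 25
Sorted deviations: 0, 25, 32, 76, 118, 145, 159, 190, 207, 234, 253, 332, 2095 → MAD = 159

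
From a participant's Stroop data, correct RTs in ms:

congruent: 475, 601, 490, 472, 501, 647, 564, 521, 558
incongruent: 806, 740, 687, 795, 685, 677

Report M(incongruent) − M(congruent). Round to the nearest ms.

195 ms

M(congruent) = 4829/9 = 536.556
M(incongruent) = 4390/6 = 731.667
Difference = 731.667 − 536.556 = 195.111 ms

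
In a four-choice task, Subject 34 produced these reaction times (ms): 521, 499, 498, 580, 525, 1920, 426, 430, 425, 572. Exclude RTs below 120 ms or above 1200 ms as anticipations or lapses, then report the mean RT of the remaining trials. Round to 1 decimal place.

497.3 ms

Excluded: 1920
Retained (n=9): Σ = 4476
Mean = 4476/9 = 497.3333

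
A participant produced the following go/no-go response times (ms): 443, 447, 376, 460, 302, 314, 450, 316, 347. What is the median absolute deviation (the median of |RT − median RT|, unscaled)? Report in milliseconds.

67 ms

Sorted: 302, 314, 316, 347, 376, 443, 447, 450, 460 → median = 376
|x − 376|: 67, 71, 0, 84, 74, 62, 74, 60, 29
Sorted deviations: 0, 29, 60, 62, 67, 71, 74, 74, 84 → MAD = 67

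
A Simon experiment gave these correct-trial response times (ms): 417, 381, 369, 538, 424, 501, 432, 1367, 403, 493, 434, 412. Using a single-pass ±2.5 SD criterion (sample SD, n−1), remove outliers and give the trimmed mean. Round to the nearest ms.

n = 12, ΣRT = 6171, M = 514.250
Σ(x−M)² = 820866.25; s = √(820866.25/11) = 273.174
Cutoffs: 514.250 ± 2.5·273.174 → [-168.7, 1197.2]
Outside: 1367 → excluded.
Retained (n=11): Σ = 4804, mean = 4804/11 = 436.727

437 ms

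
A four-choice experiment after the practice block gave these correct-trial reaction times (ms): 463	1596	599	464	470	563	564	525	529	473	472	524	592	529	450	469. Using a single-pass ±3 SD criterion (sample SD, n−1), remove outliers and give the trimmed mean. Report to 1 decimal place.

512.4 ms

n = 16, ΣRT = 9282, M = 580.125
Σ(x−M)² = 1136247.75; s = √(1136247.75/15) = 275.227
Cutoffs: 580.125 ± 3·275.227 → [-245.6, 1405.8]
Outside: 1596 → excluded.
Retained (n=15): Σ = 7686, mean = 7686/15 = 512.400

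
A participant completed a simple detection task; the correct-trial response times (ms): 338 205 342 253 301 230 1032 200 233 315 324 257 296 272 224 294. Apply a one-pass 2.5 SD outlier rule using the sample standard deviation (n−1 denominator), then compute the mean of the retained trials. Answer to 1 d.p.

272.3 ms

n = 16, ΣRT = 5116, M = 319.750
Σ(x−M)² = 572677.00; s = √(572677.00/15) = 195.393
Cutoffs: 319.750 ± 2.5·195.393 → [-168.7, 808.2]
Outside: 1032 → excluded.
Retained (n=15): Σ = 4084, mean = 4084/15 = 272.267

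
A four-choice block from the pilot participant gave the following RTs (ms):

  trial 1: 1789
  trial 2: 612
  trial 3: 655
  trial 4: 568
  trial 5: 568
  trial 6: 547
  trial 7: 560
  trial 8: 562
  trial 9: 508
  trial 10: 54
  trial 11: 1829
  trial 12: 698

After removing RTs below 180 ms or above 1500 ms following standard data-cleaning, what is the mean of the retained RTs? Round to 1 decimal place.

Excluded: 54, 1789, 1829
Retained (n=9): Σ = 5278
Mean = 5278/9 = 586.4444

586.4 ms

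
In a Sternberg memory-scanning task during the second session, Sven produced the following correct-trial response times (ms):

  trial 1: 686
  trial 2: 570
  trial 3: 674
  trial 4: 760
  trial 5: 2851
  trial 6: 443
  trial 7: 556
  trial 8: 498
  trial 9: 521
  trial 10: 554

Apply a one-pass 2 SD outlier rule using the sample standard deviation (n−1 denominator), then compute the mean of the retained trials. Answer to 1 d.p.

584.7 ms

n = 10, ΣRT = 8113, M = 811.300
Σ(x−M)² = 4705242.10; s = √(4705242.10/9) = 723.052
Cutoffs: 811.300 ± 2·723.052 → [-634.8, 2257.4]
Outside: 2851 → excluded.
Retained (n=9): Σ = 5262, mean = 5262/9 = 584.667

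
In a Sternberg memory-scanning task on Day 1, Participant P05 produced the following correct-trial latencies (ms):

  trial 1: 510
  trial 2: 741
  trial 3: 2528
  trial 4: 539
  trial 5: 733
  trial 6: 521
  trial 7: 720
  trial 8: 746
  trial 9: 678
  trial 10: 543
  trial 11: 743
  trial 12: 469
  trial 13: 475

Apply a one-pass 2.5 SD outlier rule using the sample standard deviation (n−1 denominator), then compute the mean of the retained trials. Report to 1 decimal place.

618.2 ms

n = 13, ΣRT = 9946, M = 765.077
Σ(x−M)² = 3516844.92; s = √(3516844.92/12) = 541.360
Cutoffs: 765.077 ± 2.5·541.360 → [-588.3, 2118.5]
Outside: 2528 → excluded.
Retained (n=12): Σ = 7418, mean = 7418/12 = 618.167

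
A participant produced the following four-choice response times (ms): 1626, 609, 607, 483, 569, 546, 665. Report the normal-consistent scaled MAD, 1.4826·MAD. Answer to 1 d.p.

86.0 ms

Sorted: 483, 546, 569, 607, 609, 665, 1626 → median = 607
|x − 607| sorted: 0, 2, 38, 58, 61, 124, 1019 → MAD = 58
Robust SD ≈ 1.4826 × 58 = 85.991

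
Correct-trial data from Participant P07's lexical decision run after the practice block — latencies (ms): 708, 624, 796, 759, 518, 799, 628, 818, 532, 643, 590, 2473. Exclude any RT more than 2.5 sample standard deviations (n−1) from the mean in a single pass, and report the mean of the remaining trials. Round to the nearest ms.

674 ms

n = 12, ΣRT = 9888, M = 824.000
Σ(x−M)² = 3083160.00; s = √(3083160.00/11) = 529.422
Cutoffs: 824.000 ± 2.5·529.422 → [-499.6, 2147.6]
Outside: 2473 → excluded.
Retained (n=11): Σ = 7415, mean = 7415/11 = 674.091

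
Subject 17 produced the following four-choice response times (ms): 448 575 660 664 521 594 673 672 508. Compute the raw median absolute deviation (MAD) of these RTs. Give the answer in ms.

73 ms

Sorted: 448, 508, 521, 575, 594, 660, 664, 672, 673 → median = 594
|x − 594|: 146, 19, 66, 70, 73, 0, 79, 78, 86
Sorted deviations: 0, 19, 66, 70, 73, 78, 79, 86, 146 → MAD = 73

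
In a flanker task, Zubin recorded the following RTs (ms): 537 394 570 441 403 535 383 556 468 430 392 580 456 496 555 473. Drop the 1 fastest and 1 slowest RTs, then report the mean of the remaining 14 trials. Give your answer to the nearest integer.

Sorted: 383, 392, 394, 403, 430, 441, 456, 468, 473, 496, 535, 537, 555, 556, 570, 580
Drop lowest 1 (383) and highest 1 (580)
Remaining (n=14): Σ = 6706, mean = 6706/14 = 479.000

479 ms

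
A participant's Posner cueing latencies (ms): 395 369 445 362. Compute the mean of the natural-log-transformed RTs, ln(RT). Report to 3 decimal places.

5.970

ln(RT): 5.9789, 5.9108, 6.0981, 5.8916
Σ ln(RT) = 23.8794
Mean = 23.8794/4 = 5.96985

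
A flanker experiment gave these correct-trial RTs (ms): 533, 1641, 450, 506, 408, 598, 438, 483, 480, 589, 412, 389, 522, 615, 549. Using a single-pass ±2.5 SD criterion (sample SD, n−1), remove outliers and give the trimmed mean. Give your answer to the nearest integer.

n = 15, ΣRT = 8613, M = 574.200
Σ(x−M)² = 1289618.40; s = √(1289618.40/14) = 303.506
Cutoffs: 574.200 ± 2.5·303.506 → [-184.6, 1333.0]
Outside: 1641 → excluded.
Retained (n=14): Σ = 6972, mean = 6972/14 = 498.000

498 ms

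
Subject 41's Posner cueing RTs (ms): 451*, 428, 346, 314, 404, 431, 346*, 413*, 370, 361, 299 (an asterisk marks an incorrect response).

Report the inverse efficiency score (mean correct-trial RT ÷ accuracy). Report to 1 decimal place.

Correct trials (n=8): 428, 346, 314, 404, 431, 370, 361, 299
Mean correct RT = 2953/8 = 369.1250 ms
Proportion correct = 8/11
IES = 369.1250 / (8/11) = 507.547 ms

507.5 ms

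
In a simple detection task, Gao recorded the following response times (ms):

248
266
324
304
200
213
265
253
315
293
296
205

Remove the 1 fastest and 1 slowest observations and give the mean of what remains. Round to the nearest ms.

266 ms

Sorted: 200, 205, 213, 248, 253, 265, 266, 293, 296, 304, 315, 324
Drop lowest 1 (200) and highest 1 (324)
Remaining (n=10): Σ = 2658, mean = 2658/10 = 265.800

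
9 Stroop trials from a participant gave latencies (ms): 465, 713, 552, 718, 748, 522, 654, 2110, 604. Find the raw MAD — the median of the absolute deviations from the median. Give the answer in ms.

94 ms

Sorted: 465, 522, 552, 604, 654, 713, 718, 748, 2110 → median = 654
|x − 654|: 189, 59, 102, 64, 94, 132, 0, 1456, 50
Sorted deviations: 0, 50, 59, 64, 94, 102, 132, 189, 1456 → MAD = 94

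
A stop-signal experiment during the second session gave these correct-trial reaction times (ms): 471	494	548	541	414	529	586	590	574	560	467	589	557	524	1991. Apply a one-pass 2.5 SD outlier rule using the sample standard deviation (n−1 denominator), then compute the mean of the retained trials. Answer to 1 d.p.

n = 15, ΣRT = 9435, M = 629.000
Σ(x−M)² = 2023972.00; s = √(2023972.00/14) = 380.223
Cutoffs: 629.000 ± 2.5·380.223 → [-321.6, 1579.6]
Outside: 1991 → excluded.
Retained (n=14): Σ = 7444, mean = 7444/14 = 531.714

531.7 ms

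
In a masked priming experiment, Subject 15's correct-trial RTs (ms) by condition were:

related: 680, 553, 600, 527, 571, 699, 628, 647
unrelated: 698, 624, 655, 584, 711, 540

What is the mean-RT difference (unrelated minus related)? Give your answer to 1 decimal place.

M(related) = 4905/8 = 613.125
M(unrelated) = 3812/6 = 635.333
Difference = 635.333 − 613.125 = 22.208 ms

22.2 ms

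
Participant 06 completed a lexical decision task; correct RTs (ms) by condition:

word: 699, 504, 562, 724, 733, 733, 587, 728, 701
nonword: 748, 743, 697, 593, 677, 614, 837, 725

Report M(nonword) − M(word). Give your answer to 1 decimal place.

M(word) = 5971/9 = 663.444
M(nonword) = 5634/8 = 704.250
Difference = 704.250 − 663.444 = 40.806 ms

40.8 ms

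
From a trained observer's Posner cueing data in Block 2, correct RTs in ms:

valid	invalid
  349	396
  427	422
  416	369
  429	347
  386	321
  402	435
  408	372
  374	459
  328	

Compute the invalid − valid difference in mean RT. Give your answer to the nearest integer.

-1 ms

M(valid) = 3519/9 = 391.000
M(invalid) = 3121/8 = 390.125
Difference = 390.125 − 391.000 = -0.875 ms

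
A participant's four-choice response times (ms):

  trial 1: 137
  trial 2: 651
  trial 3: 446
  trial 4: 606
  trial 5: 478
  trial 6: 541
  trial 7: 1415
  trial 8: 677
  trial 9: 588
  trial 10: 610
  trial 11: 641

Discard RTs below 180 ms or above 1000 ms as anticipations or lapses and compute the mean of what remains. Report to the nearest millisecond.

582 ms

Excluded: 137, 1415
Retained (n=9): Σ = 5238
Mean = 5238/9 = 582.0000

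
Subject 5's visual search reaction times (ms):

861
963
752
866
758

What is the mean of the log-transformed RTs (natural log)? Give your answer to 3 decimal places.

6.729

ln(RT): 6.7581, 6.8701, 6.6227, 6.7639, 6.6307
Σ ln(RT) = 33.6455
Mean = 33.6455/5 = 6.72909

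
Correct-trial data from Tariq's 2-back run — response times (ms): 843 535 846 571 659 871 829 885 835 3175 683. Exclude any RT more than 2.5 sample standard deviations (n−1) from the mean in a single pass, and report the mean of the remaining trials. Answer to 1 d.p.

755.7 ms

n = 11, ΣRT = 10732, M = 975.636
Σ(x−M)² = 5475828.55; s = √(5475828.55/10) = 739.988
Cutoffs: 975.636 ± 2.5·739.988 → [-874.3, 2825.6]
Outside: 3175 → excluded.
Retained (n=10): Σ = 7557, mean = 7557/10 = 755.700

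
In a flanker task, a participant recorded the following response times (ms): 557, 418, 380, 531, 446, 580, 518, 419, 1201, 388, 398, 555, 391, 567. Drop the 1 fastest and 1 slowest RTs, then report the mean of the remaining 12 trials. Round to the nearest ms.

Sorted: 380, 388, 391, 398, 418, 419, 446, 518, 531, 555, 557, 567, 580, 1201
Drop lowest 1 (380) and highest 1 (1201)
Remaining (n=12): Σ = 5768, mean = 5768/12 = 480.667

481 ms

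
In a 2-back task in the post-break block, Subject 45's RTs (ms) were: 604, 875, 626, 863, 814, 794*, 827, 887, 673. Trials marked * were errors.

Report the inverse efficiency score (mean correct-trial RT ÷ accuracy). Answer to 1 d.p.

Correct trials (n=8): 604, 875, 626, 863, 814, 827, 887, 673
Mean correct RT = 6169/8 = 771.1250 ms
Proportion correct = 8/9
IES = 771.1250 / (8/9) = 867.516 ms

867.5 ms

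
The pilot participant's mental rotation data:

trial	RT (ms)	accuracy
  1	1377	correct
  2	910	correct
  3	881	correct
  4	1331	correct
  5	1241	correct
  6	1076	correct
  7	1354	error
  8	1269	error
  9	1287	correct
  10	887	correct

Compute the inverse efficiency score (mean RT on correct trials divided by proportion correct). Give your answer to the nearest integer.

Correct trials (n=8): 1377, 910, 881, 1331, 1241, 1076, 1287, 887
Mean correct RT = 8990/8 = 1123.7500 ms
Proportion correct = 8/10
IES = 1123.7500 / (8/10) = 1404.688 ms

1405 ms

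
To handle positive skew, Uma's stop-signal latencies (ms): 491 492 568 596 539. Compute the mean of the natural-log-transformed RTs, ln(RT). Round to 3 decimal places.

ln(RT): 6.1964, 6.1985, 6.3421, 6.3902, 6.2897
Σ ln(RT) = 31.4170
Mean = 31.4170/5 = 6.28340

6.283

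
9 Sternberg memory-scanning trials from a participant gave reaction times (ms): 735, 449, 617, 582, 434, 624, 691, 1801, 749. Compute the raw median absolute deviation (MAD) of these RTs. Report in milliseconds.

111 ms

Sorted: 434, 449, 582, 617, 624, 691, 735, 749, 1801 → median = 624
|x − 624|: 111, 175, 7, 42, 190, 0, 67, 1177, 125
Sorted deviations: 0, 7, 42, 67, 111, 125, 175, 190, 1177 → MAD = 111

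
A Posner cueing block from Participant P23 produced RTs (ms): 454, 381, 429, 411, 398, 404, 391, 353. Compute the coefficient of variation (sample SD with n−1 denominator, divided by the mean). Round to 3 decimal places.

0.076

n = 8, Σ = 3221, M = 402.6250
Σ(x−M)² = 6493.875; s = √(6493.875/7) = 30.4581
CV = 30.4581 / 402.6250 = 0.07565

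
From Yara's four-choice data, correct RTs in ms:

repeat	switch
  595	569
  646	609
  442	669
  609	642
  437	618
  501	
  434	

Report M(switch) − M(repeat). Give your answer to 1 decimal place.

98.0 ms

M(repeat) = 3664/7 = 523.429
M(switch) = 3107/5 = 621.400
Difference = 621.400 − 523.429 = 97.971 ms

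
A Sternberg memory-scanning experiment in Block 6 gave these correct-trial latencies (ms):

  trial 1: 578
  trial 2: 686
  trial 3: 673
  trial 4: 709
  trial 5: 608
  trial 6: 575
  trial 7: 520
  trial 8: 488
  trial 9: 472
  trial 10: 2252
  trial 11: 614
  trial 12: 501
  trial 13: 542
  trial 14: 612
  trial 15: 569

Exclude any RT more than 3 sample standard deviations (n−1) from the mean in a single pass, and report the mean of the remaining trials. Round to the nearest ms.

n = 15, ΣRT = 10399, M = 693.267
Σ(x−M)² = 2674196.93; s = √(2674196.93/14) = 437.052
Cutoffs: 693.267 ± 3·437.052 → [-617.9, 2004.4]
Outside: 2252 → excluded.
Retained (n=14): Σ = 8147, mean = 8147/14 = 581.929

582 ms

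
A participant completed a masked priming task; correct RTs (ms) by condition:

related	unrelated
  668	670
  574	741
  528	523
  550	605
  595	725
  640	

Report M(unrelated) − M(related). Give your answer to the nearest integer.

M(related) = 3555/6 = 592.500
M(unrelated) = 3264/5 = 652.800
Difference = 652.800 − 592.500 = 60.300 ms

60 ms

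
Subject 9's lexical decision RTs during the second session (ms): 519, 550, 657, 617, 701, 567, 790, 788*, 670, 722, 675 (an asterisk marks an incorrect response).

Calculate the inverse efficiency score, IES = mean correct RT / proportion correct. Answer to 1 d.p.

Correct trials (n=10): 519, 550, 657, 617, 701, 567, 790, 670, 722, 675
Mean correct RT = 6468/10 = 646.8000 ms
Proportion correct = 10/11
IES = 646.8000 / (10/11) = 711.480 ms

711.5 ms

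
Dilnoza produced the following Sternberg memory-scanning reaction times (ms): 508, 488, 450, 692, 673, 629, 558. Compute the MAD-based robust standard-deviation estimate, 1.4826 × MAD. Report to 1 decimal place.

Sorted: 450, 488, 508, 558, 629, 673, 692 → median = 558
|x − 558| sorted: 0, 50, 70, 71, 108, 115, 134 → MAD = 71
Robust SD ≈ 1.4826 × 71 = 105.265

105.3 ms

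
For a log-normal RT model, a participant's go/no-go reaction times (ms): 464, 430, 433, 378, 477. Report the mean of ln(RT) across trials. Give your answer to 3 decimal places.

6.075

ln(RT): 6.1399, 6.0638, 6.0707, 5.9349, 6.1675
Σ ln(RT) = 30.3768
Mean = 30.3768/5 = 6.07536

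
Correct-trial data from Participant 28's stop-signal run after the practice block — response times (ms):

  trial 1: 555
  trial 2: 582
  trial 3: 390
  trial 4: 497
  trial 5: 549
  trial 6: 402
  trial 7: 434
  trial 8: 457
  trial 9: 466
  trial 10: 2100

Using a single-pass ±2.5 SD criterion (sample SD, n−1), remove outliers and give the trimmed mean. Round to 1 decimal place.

n = 10, ΣRT = 6432, M = 643.200
Σ(x−M)² = 2396161.60; s = √(2396161.60/9) = 515.985
Cutoffs: 643.200 ± 2.5·515.985 → [-646.8, 1933.2]
Outside: 2100 → excluded.
Retained (n=9): Σ = 4332, mean = 4332/9 = 481.333

481.3 ms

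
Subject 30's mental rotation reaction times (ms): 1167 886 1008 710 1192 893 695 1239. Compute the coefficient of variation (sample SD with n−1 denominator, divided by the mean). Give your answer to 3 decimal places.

n = 8, Σ = 7790, M = 973.7500
Σ(x−M)² = 317995.500; s = √(317995.500/7) = 213.1383
CV = 213.1383 / 973.7500 = 0.21888

0.219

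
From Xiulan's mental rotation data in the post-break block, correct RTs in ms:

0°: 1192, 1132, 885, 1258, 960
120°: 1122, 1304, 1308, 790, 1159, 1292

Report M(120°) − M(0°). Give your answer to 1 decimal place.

M(0°) = 5427/5 = 1085.400
M(120°) = 6975/6 = 1162.500
Difference = 1162.500 − 1085.400 = 77.100 ms

77.1 ms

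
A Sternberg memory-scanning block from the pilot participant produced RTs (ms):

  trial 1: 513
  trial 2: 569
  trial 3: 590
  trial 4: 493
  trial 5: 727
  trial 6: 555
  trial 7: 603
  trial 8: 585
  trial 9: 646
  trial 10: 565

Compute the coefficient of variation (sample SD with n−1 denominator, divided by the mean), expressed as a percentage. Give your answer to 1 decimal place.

n = 10, Σ = 5846, M = 584.6000
Σ(x−M)² = 39436.400; s = √(39436.400/9) = 66.1953
CV = 66.1953 / 584.6000 = 0.11323 = 11.323%

11.3%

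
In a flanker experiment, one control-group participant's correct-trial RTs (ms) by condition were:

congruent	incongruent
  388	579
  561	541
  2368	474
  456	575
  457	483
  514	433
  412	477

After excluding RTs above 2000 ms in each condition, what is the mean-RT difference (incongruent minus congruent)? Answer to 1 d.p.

congruent: exclude 2368
M(congruent) = 2788/6 = 464.667
M(incongruent) = 3562/7 = 508.857
Difference = 508.857 − 464.667 = 44.190 ms

44.2 ms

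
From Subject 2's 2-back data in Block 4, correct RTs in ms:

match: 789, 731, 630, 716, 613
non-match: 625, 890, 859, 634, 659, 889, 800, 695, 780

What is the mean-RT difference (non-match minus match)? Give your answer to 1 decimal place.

M(match) = 3479/5 = 695.800
M(non-match) = 6831/9 = 759.000
Difference = 759.000 − 695.800 = 63.200 ms

63.2 ms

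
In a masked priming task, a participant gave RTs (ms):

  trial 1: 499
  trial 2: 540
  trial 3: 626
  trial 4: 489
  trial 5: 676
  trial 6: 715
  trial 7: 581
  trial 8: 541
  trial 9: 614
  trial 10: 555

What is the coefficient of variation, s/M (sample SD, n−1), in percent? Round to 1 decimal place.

12.7%

n = 10, Σ = 5836, M = 583.6000
Σ(x−M)² = 49172.400; s = √(49172.400/9) = 73.9162
CV = 73.9162 / 583.6000 = 0.12666 = 12.666%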